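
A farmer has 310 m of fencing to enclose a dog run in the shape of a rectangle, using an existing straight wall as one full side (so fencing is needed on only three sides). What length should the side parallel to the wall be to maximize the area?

Let the sides perpendicular to the wall have length x and the parallel side y, so 2x + y = 310 and the area is A = xy = x(310 − 2x).
A'(x) = 310 − 4x = 0 gives x = 155/2, and A''(x) = −4 < 0 confirms a maximum.
Then y = 310 − 2·155/2 = 155 and A = 24025/2.

155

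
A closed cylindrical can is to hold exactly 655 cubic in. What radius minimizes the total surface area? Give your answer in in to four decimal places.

With radius r and height h, πr²h = 655 so h = 655/(πr²), and S(r) = 2πr² + 2πrh = 2πr² + 2·655/r.
S'(r) = 4πr − 2·655/r² = 0 ⇒ r³ = 655/(2π), so r ≈ 4.7064 and h = 2r ≈ 9.4128.
S''(r) = 4π + 4·655/r³ > 0, so this is the minimum; S ≈ 417.5182.

4.7064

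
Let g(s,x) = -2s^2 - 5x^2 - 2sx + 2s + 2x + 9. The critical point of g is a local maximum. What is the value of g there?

86/9

∂g/∂s = -4s - 2x + 2 = 0 and ∂g/∂x = -2s - 10x + 2 = 0, so (s, x) = (4/9, 1/9).
The Hessian has g_{ss} = -4, g_{xx} = -10, g_{sx} = -2, giving D = 36 > 0 with g_{ss} < 0, so the point is a local maximum.
g(4/9, 1/9) = 86/9.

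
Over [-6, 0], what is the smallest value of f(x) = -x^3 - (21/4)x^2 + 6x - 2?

-46

Differentiating, f'(x) = -3x^2 - (21/2)x + 6; whose only zero in [-6, 0] is x = -4.
Compare values at every candidate in [-6, 0]: f(-6) = -11,  f(-4) = -46,  f(0) = -2.
Hence the absolute minimum is -46 at x = -4.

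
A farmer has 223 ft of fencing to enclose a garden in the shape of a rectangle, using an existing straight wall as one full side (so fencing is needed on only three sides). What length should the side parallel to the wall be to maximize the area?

223/2

Let the sides perpendicular to the wall have length x and the parallel side y, so 2x + y = 223 and the area is A = xy = x(223 − 2x).
A'(x) = 223 − 4x = 0 gives x = 223/4, and A''(x) = −4 < 0 confirms a maximum.
Then y = 223 − 2·223/4 = 223/2 and A = 49729/8.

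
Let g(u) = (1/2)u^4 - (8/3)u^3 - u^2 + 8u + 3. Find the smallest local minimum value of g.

-71/3

g'(u) = 2u^3 - 8u^2 - 2u + 8 = 0 at u = -1, 1, 4.
g''(u) = 6u^2 - 16u - 2. g''(-1) = 20 > 0 ⇒ local minimum; g''(1) = -12 < 0 ⇒ local maximum; g''(4) = 30 > 0 ⇒ local minimum.
Thus g has its smallest local minimum at u = 4, with value -71/3.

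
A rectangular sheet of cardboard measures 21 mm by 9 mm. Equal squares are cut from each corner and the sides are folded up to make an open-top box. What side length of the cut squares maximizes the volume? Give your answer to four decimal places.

With cut size x, the volume is V(x) = x(21 − 2x)(9 − 2x) for 0 < x < 4.5.
V'(x) = 12x^2 − 120x + 189. Setting V'(x) = 0 gives x ≈ 1.9586 (the root in (0, 4.5)).
V''(x) = 24x − 120 is negative there, so this is the maximum; V ≈ 170.0622.

1.9586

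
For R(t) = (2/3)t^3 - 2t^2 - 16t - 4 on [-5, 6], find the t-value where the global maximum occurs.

-2

R'(t) = 2t^2 - 4t - 16, which vanishes at t = -2 and t = 4.
Compare values at every candidate in [-5, 6]: R(-5) = -172/3,  R(-2) = 44/3,  R(4) = -172/3,  R(6) = -28.
So the maximum is R(-2) = 44/3.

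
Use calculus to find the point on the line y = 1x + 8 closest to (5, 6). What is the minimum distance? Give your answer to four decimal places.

4.9497

Minimize D(x)^2 = (x - 5)^2 + (x + 2)^2.
d/dx[D^2] = 2(x - 5) + 2·1·(x + 2) = 0 ⇒ x = 3/2.
Then y = 19/2 and the distance is √(49/2) ≈ 4.9497.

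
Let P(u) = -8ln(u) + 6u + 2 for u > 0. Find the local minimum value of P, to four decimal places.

P'(u) = -8/u + 6 = 0 gives u = 4/3.
P''(u) = 8/u², which is positive for u > 0, so this is a local minimum.
P(4/3) = -8·ln(4/3) + 8 + 2 ≈ 7.6985.

7.6985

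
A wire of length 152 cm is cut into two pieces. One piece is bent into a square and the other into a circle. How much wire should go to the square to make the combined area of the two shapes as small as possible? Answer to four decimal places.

85.1351

Let x be the length used for the square. Square side x/4; circle radius (152−x)/(2π).
A(x) = (x/4)² + π·((152−x)/(2π))² = x²/16 + (152−x)²/(4π) for 0 ≤ x ≤ 152. A'(x) = x/8 − (152−x)/(2π) = 0 gives x = 4·152/(π+4) ≈ 85.1351.
A'' = 1/8 + 1/(2π) > 0, so this gives the minimum combined area; x ≈ 85.1351 cm to the square.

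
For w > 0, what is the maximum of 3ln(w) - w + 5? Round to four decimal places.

5.2958

f'(w) = 3/w − 1 = 0 gives w = 3.
f''(w) = -3/w², which is negative for w > 0, so this is a local maximum.
f(3) = 3·ln(3) - 3 + 5 ≈ 5.2958.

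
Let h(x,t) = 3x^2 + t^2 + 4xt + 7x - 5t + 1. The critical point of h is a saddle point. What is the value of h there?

∂h/∂x = 6x + 4t + 7 = 0 and ∂h/∂t = 4x + 2t - 5 = 0, so (x, t) = (17/2, -29/2).
The Hessian has h_{xx} = 6, h_{tt} = 2, h_{xt} = 4, giving D = -4 < 0, so the point is a saddle point.
h(17/2, -29/2) = 67.

67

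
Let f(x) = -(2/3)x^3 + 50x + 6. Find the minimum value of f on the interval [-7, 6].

Differentiating, f'(x) = -2x^2 + 50; which vanishes at x = -5 and x = 5.
Candidates: f(-7) = -346/3,  f(-5) = -482/3,  f(5) = 518/3,  f(6) = 162.
Hence the absolute minimum is -482/3 at x = -5.

-482/3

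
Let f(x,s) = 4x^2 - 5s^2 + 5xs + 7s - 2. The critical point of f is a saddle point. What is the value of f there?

∂f/∂x = 8x + 5s = 0 and ∂f/∂s = 5x - 10s + 7 = 0, so (x, s) = (-1/3, 8/15).
The Hessian has f_{xx} = 8, f_{ss} = -10, f_{xs} = 5, giving D = -105 < 0, so the point is a saddle point.
f(-1/3, 8/15) = -2/15.

-2/15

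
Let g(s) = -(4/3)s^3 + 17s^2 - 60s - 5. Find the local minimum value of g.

Critical points: g'(s) = -4s^2 + 34s - 60 vanishes at s = 5/2, 6.
Second-derivative test with g''(s) = -8s + 34: g''(5/2) = 14 > 0 ⇒ local minimum; g''(6) = -14 < 0 ⇒ local maximum.
Thus g has its local minimum at s = 5/2, with value -835/12.

-835/12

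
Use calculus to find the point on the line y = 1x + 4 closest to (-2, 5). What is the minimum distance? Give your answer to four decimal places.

2.1213

Minimize D(x)^2 = (x + 2)^2 + (x - 1)^2.
d/dx[D^2] = 2(x + 2) + 2·1·(x - 1) = 0 ⇒ x = -1/2.
Then y = 7/2 and the distance is √(9/2) ≈ 2.1213.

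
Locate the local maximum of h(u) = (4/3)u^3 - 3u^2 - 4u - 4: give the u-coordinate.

Critical points: h'(u) = 4u^2 - 6u - 4 vanishes at u = -1/2, 2.
h''(u) = 8u - 6. h''(-1/2) = -10 < 0 ⇒ local maximum; h''(2) = 10 > 0 ⇒ local minimum.
So the local maximum value is h(-1/2) = -35/12.

-1/2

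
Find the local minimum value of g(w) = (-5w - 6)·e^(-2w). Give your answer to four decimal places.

-10.1380

Differentiating with the product rule gives g'(w) = (10w + 7)·e^(-2w). Since e^(-2w) > 0, the only critical point is w = -7/10.
g''(-7/10) has the same sign as 10 > 0, so this is a local minimum.
g(-7/10) = (-5/2)·e^(7/5) ≈ -10.1380.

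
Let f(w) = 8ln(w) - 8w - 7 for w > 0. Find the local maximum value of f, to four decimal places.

f'(w) = 8/w − 8 = 0 gives w = 1.
f''(w) = -8/w², which is negative for w > 0, so this is a local maximum.
f(1) = 8·ln(1) - 8 - 7 ≈ -15.0000.

-15.0000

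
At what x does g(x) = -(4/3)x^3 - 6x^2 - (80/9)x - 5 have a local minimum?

-5/3

g'(x) = -4x^2 - 12x - 80/9 = 0 at x = -5/3, -4/3.
Since g''(x) = -8x - 12, we get g''(-5/3) = 4/3 > 0 ⇒ local minimum; g''(-4/3) = -4/3 < 0 ⇒ local maximum.
Thus g has its local minimum at x = -5/3, with value -55/81.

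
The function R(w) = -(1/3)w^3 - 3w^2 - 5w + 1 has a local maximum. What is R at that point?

R'(w) = -w^2 - 6w - 5. Setting R'(w) = 0 gives w ∈ {-5, -1}.
Second-derivative test with R''(w) = -2w - 6: R''(-5) = 4 > 0 ⇒ local minimum; R''(-1) = -4 < 0 ⇒ local maximum.
Thus R has its local maximum at w = -1, with value 10/3.

10/3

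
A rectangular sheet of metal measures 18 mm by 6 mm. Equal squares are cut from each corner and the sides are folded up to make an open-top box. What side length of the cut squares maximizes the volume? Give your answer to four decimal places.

1.3542

With cut size x, the volume is V(x) = x(18 − 2x)(6 − 2x) for 0 < x < 3.
V'(x) = 12x^2 − 96x + 108. Setting V'(x) = 0 gives x ≈ 1.3542 (the root in (0, 3)).
V''(x) = 24x − 96 is negative there, so this is the maximum; V ≈ 68.1621.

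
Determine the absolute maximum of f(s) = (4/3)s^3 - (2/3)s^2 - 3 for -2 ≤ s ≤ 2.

f'(s) = 4s^2 - (4/3)s, which vanishes at s = 0 and s = 1/3.
Evaluating at the critical points and endpoints: f(-2) = -49/3; f(0) = -3; f(1/3) = -245/81; f(2) = 5.
The maximum over the interval is 5, attained at s = 2.

5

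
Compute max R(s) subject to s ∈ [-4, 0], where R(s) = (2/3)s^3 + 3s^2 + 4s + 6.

R'(s) = 2s^2 + 6s + 4, which vanishes at s = -2 and s = -1.
Evaluating at the critical points and endpoints: R(-4) = -14/3,  R(-2) = 14/3,  R(-1) = 13/3,  R(0) = 6.
Hence the absolute maximum is 6 at s = 0.

6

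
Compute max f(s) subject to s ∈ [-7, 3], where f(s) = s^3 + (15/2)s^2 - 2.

f'(s) = 3s^2 + 15s, which vanishes at s = -5 and s = 0.
Evaluating at the critical points and endpoints: f(-7) = 45/2,  f(-5) = 121/2,  f(0) = -2,  f(3) = 185/2.
So the maximum is f(3) = 185/2.

185/2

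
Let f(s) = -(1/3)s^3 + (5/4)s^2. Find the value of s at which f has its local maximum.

f'(s) = -s^2 + (5/2)s = 0 at s = 0, 5/2.
Second-derivative test with f''(s) = -2s + 5/2: f''(0) = 5/2 > 0 ⇒ local minimum; f''(5/2) = -5/2 < 0 ⇒ local maximum.
So the local maximum value is f(5/2) = 125/48.

5/2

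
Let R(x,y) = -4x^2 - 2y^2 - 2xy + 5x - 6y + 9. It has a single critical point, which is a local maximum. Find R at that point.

∂R/∂x = -8x - 2y + 5 = 0 and ∂R/∂y = -2x - 4y - 6 = 0, so (x, y) = (8/7, -29/14).
The Hessian has R_{xx} = -8, R_{yy} = -4, R_{xy} = -2, giving D = 28 > 0 with R_{xx} < 0, so the point is a local maximum.
R(8/7, -29/14) = 253/14.

253/14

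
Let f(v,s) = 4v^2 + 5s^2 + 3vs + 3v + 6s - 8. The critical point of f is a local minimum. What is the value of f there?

∂f/∂v = 8v + 3s + 3 = 0 and ∂f/∂s = 3v + 10s + 6 = 0, so (v, s) = (-12/71, -39/71).
The Hessian has f_{vv} = 8, f_{ss} = 10, f_{vs} = 3, giving D = 71 > 0 with f_{vv} > 0, so the point is a local minimum.
f(-12/71, -39/71) = -703/71.

-703/71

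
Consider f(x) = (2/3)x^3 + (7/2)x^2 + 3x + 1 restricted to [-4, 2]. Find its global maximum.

79/3

Differentiating, f'(x) = 2x^2 + 7x + 3; which vanishes at x = -3 and x = -1/2.
Compare values at every candidate in [-4, 2]: f(-4) = 7/3; f(-3) = 11/2; f(-1/2) = 7/24; f(2) = 79/3.
The maximum over the interval is 79/3, attained at x = 2.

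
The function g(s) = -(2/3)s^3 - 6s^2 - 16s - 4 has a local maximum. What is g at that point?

g'(s) = -2s^2 - 12s - 16 = 0 at s = -4, -2.
g''(s) = -4s - 12. g''(-4) = 4 > 0 ⇒ local minimum; g''(-2) = -4 < 0 ⇒ local maximum.
So the local maximum value is g(-2) = 28/3.

28/3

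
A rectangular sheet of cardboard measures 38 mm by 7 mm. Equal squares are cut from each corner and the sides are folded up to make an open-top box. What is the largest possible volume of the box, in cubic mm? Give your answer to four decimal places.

With cut size x, the volume is V(x) = x(38 − 2x)(7 − 2x) for 0 < x < 3.5.
V'(x) = 12x^2 − 180x + 266. Setting V'(x) = 0 gives x ≈ 1.6619 (the root in (0, 3.5)).
V''(x) = 24x − 180 is negative there, so this is the maximum; V ≈ 211.8534.

211.8534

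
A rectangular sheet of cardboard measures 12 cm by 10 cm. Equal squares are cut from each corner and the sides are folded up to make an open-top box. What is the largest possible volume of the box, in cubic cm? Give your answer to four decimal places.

With cut size x, the volume is V(x) = x(12 − 2x)(10 − 2x) for 0 < x < 5.
V'(x) = 12x^2 − 88x + 120. Setting V'(x) = 0 gives x ≈ 1.8107 (the root in (0, 5)).
V''(x) = 24x − 88 is negative there, so this is the maximum; V ≈ 96.7706.

96.7706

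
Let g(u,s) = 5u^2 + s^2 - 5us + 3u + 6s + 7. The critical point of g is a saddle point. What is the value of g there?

∂g/∂u = 10u - 5s + 3 = 0 and ∂g/∂s = -5u + 2s + 6 = 0, so (u, s) = (36/5, 15).
The Hessian has g_{uu} = 10, g_{ss} = 2, g_{us} = -5, giving D = -5 < 0, so the point is a saddle point.
g(36/5, 15) = 314/5.

314/5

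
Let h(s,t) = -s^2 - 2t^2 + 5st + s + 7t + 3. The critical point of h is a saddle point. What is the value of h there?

∂h/∂s = -2s + 5t + 1 = 0 and ∂h/∂t = 5s - 4t + 7 = 0, so (s, t) = (-39/17, -19/17).
The Hessian has h_{ss} = -2, h_{tt} = -4, h_{st} = 5, giving D = -17 < 0, so the point is a saddle point.
h(-39/17, -19/17) = -35/17.

-35/17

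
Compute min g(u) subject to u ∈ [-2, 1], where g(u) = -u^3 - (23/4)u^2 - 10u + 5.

Differentiating, g'(u) = -3u^2 - (23/2)u - 10; whose only zero in [-2, 1] is u = -4/3.
Compare values at every candidate in [-2, 1]: g(-2) = 10; g(-4/3) = 283/27; g(1) = -47/4.
The minimum over the interval is -47/4, attained at u = 1.

-47/4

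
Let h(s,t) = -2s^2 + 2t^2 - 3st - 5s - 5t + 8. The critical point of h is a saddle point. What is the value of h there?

∂h/∂s = -4s - 3t - 5 = 0 and ∂h/∂t = -3s + 4t - 5 = 0, so (s, t) = (-7/5, 1/5).
The Hessian has h_{ss} = -4, h_{tt} = 4, h_{st} = -3, giving D = -25 < 0, so the point is a saddle point.
h(-7/5, 1/5) = 11.

11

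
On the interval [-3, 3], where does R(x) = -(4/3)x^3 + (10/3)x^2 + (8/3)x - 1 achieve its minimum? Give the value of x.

R'(x) = -4x^2 + (20/3)x + 8/3, which vanishes at x = -1/3 and x = 2.
Candidates: R(-3) = 57, R(-1/3) = -119/81, R(2) = 7, R(3) = 1.
Hence the absolute minimum is -119/81 at x = -1/3.

-1/3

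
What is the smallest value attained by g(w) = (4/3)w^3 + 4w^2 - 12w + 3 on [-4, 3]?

-11/3

Differentiating, g'(w) = 4w^2 + 8w - 12; which vanishes at w = -3 and w = 1.
Evaluating at the critical points and endpoints: g(-4) = 89/3,  g(-3) = 39,  g(1) = -11/3,  g(3) = 39.
So the minimum is g(1) = -11/3.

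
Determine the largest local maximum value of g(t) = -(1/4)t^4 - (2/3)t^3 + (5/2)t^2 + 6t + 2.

44/3

g'(t) = -t^3 - 2t^2 + 5t + 6 = 0 at t = -3, -1, 2.
Since g''(t) = -3t^2 - 4t + 5, we get g''(-3) = -10 < 0 ⇒ local maximum; g''(-1) = 6 > 0 ⇒ local minimum; g''(2) = -15 < 0 ⇒ local maximum.
So the largest local maximum value is g(2) = 44/3.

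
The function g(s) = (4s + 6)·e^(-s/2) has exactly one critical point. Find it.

By the product rule, g'(s) = (-2s + 1)·e^(-s/2). Since e^(-s/2) > 0, the only critical point is s = 1/2.
g''(1/2) has the same sign as -2 < 0, so this is a local maximum.
g(1/2) = (8)·e^(-1/4) ≈ 6.2304.

1/2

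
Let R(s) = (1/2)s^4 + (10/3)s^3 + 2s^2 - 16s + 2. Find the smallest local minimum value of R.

-49/6

R'(s) = 2s^3 + 10s^2 + 4s - 16. Setting R'(s) = 0 gives s ∈ {-4, -2, 1}.
R''(s) = 6s^2 + 20s + 4. R''(-4) = 20 > 0 ⇒ local minimum; R''(-2) = -12 < 0 ⇒ local maximum; R''(1) = 30 > 0 ⇒ local minimum.
The smallest local minimum is R(1) = -49/6.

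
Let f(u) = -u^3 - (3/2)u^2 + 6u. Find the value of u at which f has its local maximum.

1

Critical points: f'(u) = -3u^2 - 3u + 6 vanishes at u = -2, 1.
Since f''(u) = -6u - 3, we get f''(-2) = 9 > 0 ⇒ local minimum; f''(1) = -9 < 0 ⇒ local maximum.
So the local maximum value is f(1) = 7/2.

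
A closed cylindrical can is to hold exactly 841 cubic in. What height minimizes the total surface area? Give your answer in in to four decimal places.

With radius r and height h, πr²h = 841 so h = 841/(πr²), and S(r) = 2πr² + 2πrh = 2πr² + 2·841/r.
S'(r) = 4πr − 2·841/r² = 0 ⇒ r³ = 841/(2π), so r ≈ 5.1153 and h = 2r ≈ 10.2306.
S''(r) = 4π + 4·841/r³ > 0, so this is the minimum; S ≈ 493.2251.

10.2306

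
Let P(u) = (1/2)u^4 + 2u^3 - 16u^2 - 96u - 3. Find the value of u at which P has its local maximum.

-3

Critical points: P'(u) = 2u^3 + 6u^2 - 32u - 96 vanishes at u = -4, -3, 4.
P''(u) = 6u^2 + 12u - 32. P''(-4) = 16 > 0 ⇒ local minimum; P''(-3) = -14 < 0 ⇒ local maximum; P''(4) = 112 > 0 ⇒ local minimum.
Thus P has its local maximum at u = -3, with value 255/2.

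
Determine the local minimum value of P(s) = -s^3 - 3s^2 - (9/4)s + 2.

P'(s) = -3s^2 - 6s - 9/4 = 0 at s = -3/2, -1/2.
P''(s) = -6s - 6. P''(-3/2) = 3 > 0 ⇒ local minimum; P''(-1/2) = -3 < 0 ⇒ local maximum.
So the local minimum value is P(-3/2) = 2.

2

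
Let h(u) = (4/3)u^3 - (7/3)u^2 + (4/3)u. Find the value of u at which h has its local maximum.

1/2

Critical points: h'(u) = 4u^2 - (14/3)u + 4/3 vanishes at u = 1/2, 2/3.
Since h''(u) = 8u - 14/3, we get h''(1/2) = -2/3 < 0 ⇒ local maximum; h''(2/3) = 2/3 > 0 ⇒ local minimum.
Thus h has its local maximum at u = 1/2, with value 1/4.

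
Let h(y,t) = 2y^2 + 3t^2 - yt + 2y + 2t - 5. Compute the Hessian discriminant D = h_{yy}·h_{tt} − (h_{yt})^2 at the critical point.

∂h/∂y = 4y - t + 2 = 0 and ∂h/∂t = -y + 6t + 2 = 0, so (y, t) = (-14/23, -10/23).
The Hessian has h_{yy} = 4, h_{tt} = 6, h_{yt} = -1, giving D = 23 > 0 with h_{yy} > 0, so the point is a local minimum.
D = (4)·(6) − (-1)^2 = 23.

23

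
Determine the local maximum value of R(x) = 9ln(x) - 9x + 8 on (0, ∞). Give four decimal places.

R'(x) = 9/x − 9 = 0 gives x = 1.
R''(x) = -9/x², which is negative for x > 0, so this is a local maximum.
R(1) = 9·ln(1) - 9 + 8 ≈ -1.0000.

-1.0000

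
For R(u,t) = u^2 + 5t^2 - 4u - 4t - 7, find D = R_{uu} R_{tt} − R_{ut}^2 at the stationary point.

20

∂R/∂u = 2u - 4 = 0 and ∂R/∂t = 10t - 4 = 0, so (u, t) = (2, 2/5).
The Hessian has R_{uu} = 2, R_{tt} = 10, R_{ut} = 0, giving D = 20 > 0 with R_{uu} > 0, so the point is a local minimum.
D = (2)·(10) − (0)^2 = 20.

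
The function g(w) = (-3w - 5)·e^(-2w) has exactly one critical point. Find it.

By the product rule, g'(w) = (6w + 7)·e^(-2w). Since e^(-2w) > 0, the only critical point is w = -7/6.
g''(-7/6) has the same sign as 6 > 0, so this is a local minimum.
g(-7/6) = (-3/2)·e^(7/3) ≈ -15.4684.

-7/6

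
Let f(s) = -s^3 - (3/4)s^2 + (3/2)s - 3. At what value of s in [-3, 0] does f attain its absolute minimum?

-1

The derivative is -3s^2 - (3/2)s + 3/2, whose only zero in [-3, 0] is s = -1.
Evaluating at the critical points and endpoints: f(-3) = 51/4,  f(-1) = -17/4,  f(0) = -3.
Hence the absolute minimum is -17/4 at s = -1.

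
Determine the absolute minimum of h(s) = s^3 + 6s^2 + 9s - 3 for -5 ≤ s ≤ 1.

Differentiating, h'(s) = 3s^2 + 12s + 9; which vanishes at s = -3 and s = -1.
Evaluating at the critical points and endpoints: h(-5) = -23,  h(-3) = -3,  h(-1) = -7,  h(1) = 13.
The minimum over the interval is -23, attained at s = -5.

-23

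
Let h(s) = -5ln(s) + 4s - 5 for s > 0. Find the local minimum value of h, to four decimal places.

h'(s) = -5/s + 4 = 0 gives s = 5/4.
h''(s) = 5/s², which is positive for s > 0, so this is a local minimum.
h(5/4) = -5·ln(5/4) + 5 - 5 ≈ -1.1157.

-1.1157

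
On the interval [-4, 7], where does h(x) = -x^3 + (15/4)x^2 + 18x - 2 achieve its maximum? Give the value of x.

h'(x) = -3x^2 + (15/2)x + 18, which vanishes at x = -3/2 and x = 4.
Compare values at every candidate in [-4, 7]: h(-4) = 50,  h(-3/2) = -275/16,  h(4) = 66,  h(7) = -141/4.
Hence the absolute maximum is 66 at x = 4.

4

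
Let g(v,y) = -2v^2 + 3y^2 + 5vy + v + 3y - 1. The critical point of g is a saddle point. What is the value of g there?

∂g/∂v = -4v + 5y + 1 = 0 and ∂g/∂y = 5v + 6y + 3 = 0, so (v, y) = (-9/49, -17/49).
The Hessian has g_{vv} = -4, g_{yy} = 6, g_{vy} = 5, giving D = -49 < 0, so the point is a saddle point.
g(-9/49, -17/49) = -79/49.

-79/49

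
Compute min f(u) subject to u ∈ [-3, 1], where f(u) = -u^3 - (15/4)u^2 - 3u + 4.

-15/4

f'(u) = -3u^2 - (15/2)u - 3, which vanishes at u = -2 and u = -1/2.
Candidates: f(-3) = 25/4; f(-2) = 3; f(-1/2) = 75/16; f(1) = -15/4.
The minimum over the interval is -15/4, attained at u = 1.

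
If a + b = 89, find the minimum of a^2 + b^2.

With a + b = 89, a^2 + b^2 = a^2 + (89 − a)^2.
The derivative 2a − 2(89 − a) = 4a − 178 vanishes at a = 89/2; second derivative 4 > 0, a minimum.
The minimum is 2·(89/2)^2 = 7921/2.

7921/2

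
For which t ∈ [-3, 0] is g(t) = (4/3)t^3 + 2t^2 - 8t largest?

-2

The derivative is 4t^2 + 4t - 8, whose only zero in [-3, 0] is t = -2.
Evaluating at the critical points and endpoints: g(-3) = 6, g(-2) = 40/3, g(0) = 0.
The maximum over the interval is 40/3, attained at t = -2.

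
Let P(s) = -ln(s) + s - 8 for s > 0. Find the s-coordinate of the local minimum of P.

P'(s) = -1/s + 1 = 0 gives s = 1.
P''(s) = 1/s², which is positive for s > 0, so this is a local minimum.
P(1) = -1·ln(1) + 1 - 8 ≈ -7.0000.

1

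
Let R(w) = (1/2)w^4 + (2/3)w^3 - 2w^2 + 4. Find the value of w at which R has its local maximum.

R'(w) = 2w^3 + 2w^2 - 4w. Setting R'(w) = 0 gives w ∈ {-2, 0, 1}.
Since R''(w) = 6w^2 + 4w - 4, we get R''(-2) = 12 > 0 ⇒ local minimum; R''(0) = -4 < 0 ⇒ local maximum; R''(1) = 6 > 0 ⇒ local minimum.
The local maximum is R(0) = 4.

0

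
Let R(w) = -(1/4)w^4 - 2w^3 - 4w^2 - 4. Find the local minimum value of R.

-8

R'(w) = -w^3 - 6w^2 - 8w. Setting R'(w) = 0 gives w ∈ {-4, -2, 0}.
Second-derivative test with R''(w) = -3w^2 - 12w - 8: R''(-4) = -8 < 0 ⇒ local maximum; R''(-2) = 4 > 0 ⇒ local minimum; R''(0) = -8 < 0 ⇒ local maximum.
Thus R has its local minimum at w = -2, with value -8.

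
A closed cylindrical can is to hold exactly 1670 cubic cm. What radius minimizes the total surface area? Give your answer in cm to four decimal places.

With radius r and height h, πr²h = 1670 so h = 1670/(πr²), and S(r) = 2πr² + 2πrh = 2πr² + 2·1670/r.
S'(r) = 4πr − 2·1670/r² = 0 ⇒ r³ = 1670/(2π), so r ≈ 6.4295 and h = 2r ≈ 12.8590.
S''(r) = 4π + 4·1670/r³ > 0, so this is the minimum; S ≈ 779.2178.

6.4295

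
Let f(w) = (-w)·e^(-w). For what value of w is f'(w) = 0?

1

Differentiating with the product rule gives f'(w) = (w - 1)·e^(-w). Since e^(-w) > 0, the only critical point is w = 1.
f''(1) has the same sign as 1 > 0, so this is a local minimum.
f(1) = (-1)·e^(-1) ≈ -0.3679.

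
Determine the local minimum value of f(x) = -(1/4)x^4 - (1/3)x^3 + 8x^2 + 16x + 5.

f'(x) = -x^3 - x^2 + 16x + 16 = 0 at x = -4, -1, 4.
Second-derivative test with f''(x) = -3x^2 - 2x + 16: f''(-4) = -24 < 0 ⇒ local maximum; f''(-1) = 15 > 0 ⇒ local minimum; f''(4) = -40 < 0 ⇒ local maximum.
So the local minimum value is f(-1) = -35/12.

-35/12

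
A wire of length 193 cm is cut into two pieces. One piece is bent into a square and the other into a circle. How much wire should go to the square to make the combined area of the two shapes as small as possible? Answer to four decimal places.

108.0991

Let x be the length used for the square. Square side x/4; circle radius (193−x)/(2π).
A(x) = (x/4)² + π·((193−x)/(2π))² = x²/16 + (193−x)²/(4π) for 0 ≤ x ≤ 193. A'(x) = x/8 − (193−x)/(2π) = 0 gives x = 4·193/(π+4) ≈ 108.0991.
A'' = 1/8 + 1/(2π) > 0, so this gives the minimum combined area; x ≈ 108.0991 cm to the square.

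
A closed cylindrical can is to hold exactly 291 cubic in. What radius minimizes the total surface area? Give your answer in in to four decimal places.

With radius r and height h, πr²h = 291 so h = 291/(πr²), and S(r) = 2πr² + 2πrh = 2πr² + 2·291/r.
S'(r) = 4πr − 2·291/r² = 0 ⇒ r³ = 291/(2π), so r ≈ 3.5912 and h = 2r ≈ 7.1824.
S''(r) = 4π + 4·291/r³ > 0, so this is the minimum; S ≈ 243.0953.

3.5912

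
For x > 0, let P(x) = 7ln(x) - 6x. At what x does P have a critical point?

P'(x) = 7/x − 6 = 0 gives x = 7/6.
P''(x) = -7/x², which is negative for x > 0, so this is a local maximum.
P(7/6) = 7·ln(7/6) - 7 ≈ -5.9209.

7/6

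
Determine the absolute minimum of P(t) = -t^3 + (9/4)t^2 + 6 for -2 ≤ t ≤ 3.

-3/4

Differentiating, P'(t) = -3t^2 + (9/2)t; which vanishes at t = 0 and t = 3/2.
Candidates: P(-2) = 23; P(0) = 6; P(3/2) = 123/16; P(3) = -3/4.
So the minimum is P(3) = -3/4.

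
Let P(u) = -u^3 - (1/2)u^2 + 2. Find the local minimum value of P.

107/54

P'(u) = -3u^2 - u = 0 at u = -1/3, 0.
P''(u) = -6u - 1. P''(-1/3) = 1 > 0 ⇒ local minimum; P''(0) = -1 < 0 ⇒ local maximum.
So the local minimum value is P(-1/3) = 107/54.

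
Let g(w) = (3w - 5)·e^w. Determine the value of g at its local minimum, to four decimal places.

g'(w) = 3·e^w + (3w - 5)·1·e^w = (3w - 2)·e^w. Since e^w > 0, the only critical point is w = 2/3.
g''(2/3) has the same sign as 3 > 0, so this is a local minimum.
g(2/3) = (-3)·e^(2/3) ≈ -5.8432.

-5.8432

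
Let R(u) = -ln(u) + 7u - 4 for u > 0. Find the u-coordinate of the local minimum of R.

1/7

R'(u) = -1/u + 7 = 0 gives u = 1/7.
R''(u) = 1/u², which is positive for u > 0, so this is a local minimum.
R(1/7) = -1·ln(1/7) + 1 - 4 ≈ -1.0541.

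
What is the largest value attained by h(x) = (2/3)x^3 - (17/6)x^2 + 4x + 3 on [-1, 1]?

Differentiating, h'(x) = 2x^2 - (17/3)x + 4; which has no zeros in [-1, 1].
Compare values at every candidate in [-1, 1]: h(-1) = -9/2,  h(1) = 29/6.
The maximum over the interval is 29/6, attained at x = 1.

29/6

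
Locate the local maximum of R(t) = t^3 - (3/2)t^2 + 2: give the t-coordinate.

0

R'(t) = 3t^2 - 3t = 0 at t = 0, 1.
R''(t) = 6t - 3. R''(0) = -3 < 0 ⇒ local maximum; R''(1) = 3 > 0 ⇒ local minimum.
The local maximum is R(0) = 2.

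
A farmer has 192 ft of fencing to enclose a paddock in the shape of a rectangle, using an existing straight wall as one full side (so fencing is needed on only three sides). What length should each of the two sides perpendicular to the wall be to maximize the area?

48

Let the sides perpendicular to the wall have length x and the parallel side y, so 2x + y = 192 and the area is A = xy = x(192 − 2x).
A'(x) = 192 − 4x = 0 gives x = 48, and A''(x) = −4 < 0 confirms a maximum.
Then y = 192 − 2·48 = 96 and A = 4608.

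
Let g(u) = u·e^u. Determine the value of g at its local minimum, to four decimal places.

-0.3679

Differentiating with the product rule gives g'(u) = (u + 1)·e^u. Since e^u > 0, the only critical point is u = -1.
g''(-1) has the same sign as 1 > 0, so this is a local minimum.
g(-1) = (-1)·e^(-1) ≈ -0.3679.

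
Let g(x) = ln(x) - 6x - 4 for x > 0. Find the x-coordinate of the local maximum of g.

g'(x) = 1/x − 6 = 0 gives x = 1/6.
g''(x) = -1/x², which is negative for x > 0, so this is a local maximum.
g(1/6) = 1·ln(1/6) - 1 - 4 ≈ -6.7918.

1/6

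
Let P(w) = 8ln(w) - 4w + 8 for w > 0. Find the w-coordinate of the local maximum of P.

2

P'(w) = 8/w − 4 = 0 gives w = 2.
P''(w) = -8/w², which is negative for w > 0, so this is a local maximum.
P(2) = 8·ln(2) - 8 + 8 ≈ 5.5452.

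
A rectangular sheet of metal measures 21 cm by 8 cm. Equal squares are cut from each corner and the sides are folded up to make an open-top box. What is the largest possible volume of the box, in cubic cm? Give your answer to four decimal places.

With cut size x, the volume is V(x) = x(21 − 2x)(8 − 2x) for 0 < x < 4.
V'(x) = 12x^2 − 116x + 168. Setting V'(x) = 0 gives x ≈ 1.7737 (the root in (0, 4)).
V''(x) = 24x − 116 is negative there, so this is the maximum; V ≈ 137.8332.

137.8332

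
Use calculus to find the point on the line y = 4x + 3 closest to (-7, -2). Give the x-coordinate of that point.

Minimize D(x)^2 = (x + 7)^2 + (4x + 5)^2.
d/dx[D^2] = 2(x + 7) + 2·4·(4x + 5) = 0 ⇒ x = -27/17.
Then y = -57/17 and the distance is √(529/17) ≈ 5.5783.

-27/17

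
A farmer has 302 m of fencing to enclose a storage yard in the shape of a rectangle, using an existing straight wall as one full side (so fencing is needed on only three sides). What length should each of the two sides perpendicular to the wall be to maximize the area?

Let the sides perpendicular to the wall have length x and the parallel side y, so 2x + y = 302 and the area is A = xy = x(302 − 2x).
A'(x) = 302 − 4x = 0 gives x = 151/2, and A''(x) = −4 < 0 confirms a maximum.
Then y = 302 − 2·151/2 = 151 and A = 22801/2.

151/2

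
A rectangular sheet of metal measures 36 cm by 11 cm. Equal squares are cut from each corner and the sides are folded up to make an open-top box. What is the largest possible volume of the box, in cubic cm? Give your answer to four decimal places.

465.0039

With cut size x, the volume is V(x) = x(36 − 2x)(11 − 2x) for 0 < x < 5.5.
V'(x) = 12x^2 − 188x + 396. Setting V'(x) = 0 gives x ≈ 2.5078 (the root in (0, 5.5)).
V''(x) = 24x − 188 is negative there, so this is the maximum; V ≈ 465.0039.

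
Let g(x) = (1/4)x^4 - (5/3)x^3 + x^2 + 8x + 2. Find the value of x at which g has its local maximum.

2

g'(x) = x^3 - 5x^2 + 2x + 8. Setting g'(x) = 0 gives x ∈ {-1, 2, 4}.
Second-derivative test with g''(x) = 3x^2 - 10x + 2: g''(-1) = 15 > 0 ⇒ local minimum; g''(2) = -6 < 0 ⇒ local maximum; g''(4) = 10 > 0 ⇒ local minimum.
The local maximum is g(2) = 38/3.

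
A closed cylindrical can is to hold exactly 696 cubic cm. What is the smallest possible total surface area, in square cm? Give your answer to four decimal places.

434.7645

With radius r and height h, πr²h = 696 so h = 696/(πr²), and S(r) = 2πr² + 2πrh = 2πr² + 2·696/r.
S'(r) = 4πr − 2·696/r² = 0 ⇒ r³ = 696/(2π), so r ≈ 4.8026 and h = 2r ≈ 9.6052.
S''(r) = 4π + 4·696/r³ > 0, so this is the minimum; S ≈ 434.7645.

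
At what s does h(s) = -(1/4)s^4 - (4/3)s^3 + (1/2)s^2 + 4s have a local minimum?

h'(s) = -s^3 - 4s^2 + s + 4. Setting h'(s) = 0 gives s ∈ {-4, -1, 1}.
h''(s) = -3s^2 - 8s + 1. h''(-4) = -15 < 0 ⇒ local maximum; h''(-1) = 6 > 0 ⇒ local minimum; h''(1) = -10 < 0 ⇒ local maximum.
Thus h has its local minimum at s = -1, with value -29/12.

-1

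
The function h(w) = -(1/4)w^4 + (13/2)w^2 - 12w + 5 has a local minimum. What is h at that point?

-3/4

h'(w) = -w^3 + 13w - 12 = 0 at w = -4, 1, 3.
Second-derivative test with h''(w) = -3w^2 + 13: h''(-4) = -35 < 0 ⇒ local maximum; h''(1) = 10 > 0 ⇒ local minimum; h''(3) = -14 < 0 ⇒ local maximum.
Thus h has its local minimum at w = 1, with value -3/4.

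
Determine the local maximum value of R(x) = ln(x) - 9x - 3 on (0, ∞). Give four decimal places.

-6.1972

R'(x) = 1/x − 9 = 0 gives x = 1/9.
R''(x) = -1/x², which is negative for x > 0, so this is a local maximum.
R(1/9) = 1·ln(1/9) - 1 - 3 ≈ -6.1972.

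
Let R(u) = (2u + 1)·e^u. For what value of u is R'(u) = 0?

-3/2

By the product rule, R'(u) = (2u + 3)·e^u. Since e^u > 0, the only critical point is u = -3/2.
R''(-3/2) has the same sign as 2 > 0, so this is a local minimum.
R(-3/2) = (-2)·e^(-3/2) ≈ -0.4463.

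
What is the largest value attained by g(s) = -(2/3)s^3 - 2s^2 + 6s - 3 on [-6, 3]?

33

The derivative is -2s^2 - 4s + 6, which vanishes at s = -3 and s = 1.
Compare values at every candidate in [-6, 3]: g(-6) = 33,  g(-3) = -21,  g(1) = 1/3,  g(3) = -21.
So the maximum is g(-6) = 33.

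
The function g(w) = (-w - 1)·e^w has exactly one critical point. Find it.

-2

By the product rule, g'(w) = (-w - 2)·e^w. Since e^w > 0, the only critical point is w = -2.
g''(-2) has the same sign as -1 < 0, so this is a local maximum.
g(-2) = (1)·e^(-2) ≈ 0.1353.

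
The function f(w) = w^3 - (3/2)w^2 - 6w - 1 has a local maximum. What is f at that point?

f'(w) = 3w^2 - 3w - 6. Setting f'(w) = 0 gives w ∈ {-1, 2}.
Since f''(w) = 6w - 3, we get f''(-1) = -9 < 0 ⇒ local maximum; f''(2) = 9 > 0 ⇒ local minimum.
Thus f has its local maximum at w = -1, with value 5/2.

5/2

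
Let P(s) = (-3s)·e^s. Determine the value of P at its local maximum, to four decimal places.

Differentiating with the product rule gives P'(s) = (-3s - 3)·e^s. Since e^s > 0, the only critical point is s = -1.
P''(-1) has the same sign as -3 < 0, so this is a local maximum.
P(-1) = (3)·e^(-1) ≈ 1.1036.

1.1036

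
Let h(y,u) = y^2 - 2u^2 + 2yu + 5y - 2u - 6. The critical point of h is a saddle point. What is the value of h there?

∂h/∂y = 2y + 2u + 5 = 0 and ∂h/∂u = 2y - 4u - 2 = 0, so (y, u) = (-4/3, -7/6).
The Hessian has h_{yy} = 2, h_{uu} = -4, h_{yu} = 2, giving D = -12 < 0, so the point is a saddle point.
h(-4/3, -7/6) = -49/6.

-49/6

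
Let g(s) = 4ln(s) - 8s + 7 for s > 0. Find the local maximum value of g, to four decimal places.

0.2274

g'(s) = 4/s − 8 = 0 gives s = 1/2.
g''(s) = -4/s², which is negative for s > 0, so this is a local maximum.
g(1/2) = 4·ln(1/2) - 4 + 7 ≈ 0.2274.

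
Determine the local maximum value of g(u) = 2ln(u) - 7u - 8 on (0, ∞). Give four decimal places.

g'(u) = 2/u − 7 = 0 gives u = 2/7.
g''(u) = -2/u², which is negative for u > 0, so this is a local maximum.
g(2/7) = 2·ln(2/7) - 2 - 8 ≈ -12.5055.

-12.5055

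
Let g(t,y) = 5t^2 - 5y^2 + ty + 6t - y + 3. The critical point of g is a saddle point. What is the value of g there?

∂g/∂t = 10t + y + 6 = 0 and ∂g/∂y = t - 10y - 1 = 0, so (t, y) = (-59/101, -16/101).
The Hessian has g_{tt} = 10, g_{yy} = -10, g_{ty} = 1, giving D = -101 < 0, so the point is a saddle point.
g(-59/101, -16/101) = 134/101.

134/101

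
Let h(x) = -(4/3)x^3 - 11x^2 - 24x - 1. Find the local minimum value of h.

13/3

h'(x) = -4x^2 - 22x - 24. Setting h'(x) = 0 gives x ∈ {-4, -3/2}.
h''(x) = -8x - 22. h''(-4) = 10 > 0 ⇒ local minimum; h''(-3/2) = -10 < 0 ⇒ local maximum.
The local minimum is h(-4) = 13/3.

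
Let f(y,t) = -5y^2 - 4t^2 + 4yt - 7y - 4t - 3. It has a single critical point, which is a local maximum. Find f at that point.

∂f/∂y = -10y + 4t - 7 = 0 and ∂f/∂t = 4y - 8t - 4 = 0, so (y, t) = (-9/8, -17/16).
The Hessian has f_{yy} = -10, f_{tt} = -8, f_{yt} = 4, giving D = 64 > 0 with f_{yy} < 0, so the point is a local maximum.
f(-9/8, -17/16) = 49/16.

49/16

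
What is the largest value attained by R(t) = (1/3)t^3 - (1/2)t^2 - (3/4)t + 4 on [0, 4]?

43/3

Differentiating, R'(t) = t^2 - t - 3/4; whose only zero in [0, 4] is t = 3/2.
Candidates: R(0) = 4, R(3/2) = 23/8, R(4) = 43/3.
So the maximum is R(4) = 43/3.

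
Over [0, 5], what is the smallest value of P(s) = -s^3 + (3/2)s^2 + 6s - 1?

-117/2

P'(s) = -3s^2 + 3s + 6, whose only zero in [0, 5] is s = 2.
Evaluating at the critical points and endpoints: P(0) = -1, P(2) = 9, P(5) = -117/2.
Hence the absolute minimum is -117/2 at s = 5.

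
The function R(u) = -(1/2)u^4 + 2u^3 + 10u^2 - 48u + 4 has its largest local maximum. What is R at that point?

287/2

R'(u) = -2u^3 + 6u^2 + 20u - 48. Setting R'(u) = 0 gives u ∈ {-3, 2, 4}.
Since R''(u) = -6u^2 + 12u + 20, we get R''(-3) = -70 < 0 ⇒ local maximum; R''(2) = 20 > 0 ⇒ local minimum; R''(4) = -28 < 0 ⇒ local maximum.
So the largest local maximum value is R(-3) = 287/2.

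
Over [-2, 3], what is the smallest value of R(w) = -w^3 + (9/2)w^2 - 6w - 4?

Differentiating, R'(w) = -3w^2 + 9w - 6; which vanishes at w = 1 and w = 2.
Compare values at every candidate in [-2, 3]: R(-2) = 34, R(1) = -13/2, R(2) = -6, R(3) = -17/2.
The minimum over the interval is -17/2, attained at w = 3.

-17/2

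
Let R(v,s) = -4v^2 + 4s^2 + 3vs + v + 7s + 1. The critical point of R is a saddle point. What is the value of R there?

-140/73

∂R/∂v = -8v + 3s + 1 = 0 and ∂R/∂s = 3v + 8s + 7 = 0, so (v, s) = (-13/73, -59/73).
The Hessian has R_{vv} = -8, R_{ss} = 8, R_{vs} = 3, giving D = -73 < 0, so the point is a saddle point.
R(-13/73, -59/73) = -140/73.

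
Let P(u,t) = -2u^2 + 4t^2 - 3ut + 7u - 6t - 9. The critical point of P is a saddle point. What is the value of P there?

-371/41

∂P/∂u = -4u - 3t + 7 = 0 and ∂P/∂t = -3u + 8t - 6 = 0, so (u, t) = (38/41, 45/41).
The Hessian has P_{uu} = -4, P_{tt} = 8, P_{ut} = -3, giving D = -41 < 0, so the point is a saddle point.
P(38/41, 45/41) = -371/41.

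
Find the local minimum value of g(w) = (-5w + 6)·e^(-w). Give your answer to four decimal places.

-0.5540

g'(w) = (-5)·e^(-w) + (-5w + 6)·(-1)·e^(-w) = (5w - 11)·e^(-w). Since e^(-w) > 0, the only critical point is w = 11/5.
g''(11/5) has the same sign as 5 > 0, so this is a local minimum.
g(11/5) = (-5)·e^(-11/5) ≈ -0.5540.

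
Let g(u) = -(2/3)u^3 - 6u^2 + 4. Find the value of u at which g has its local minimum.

Critical points: g'(u) = -2u^2 - 12u vanishes at u = -6, 0.
Second-derivative test with g''(u) = -4u - 12: g''(-6) = 12 > 0 ⇒ local minimum; g''(0) = -12 < 0 ⇒ local maximum.
So the local minimum value is g(-6) = -68.

-6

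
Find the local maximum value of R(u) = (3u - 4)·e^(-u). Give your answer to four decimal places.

R'(u) = 3·e^(-u) + (3u - 4)·(-1)·e^(-u) = (-3u + 7)·e^(-u). Since e^(-u) > 0, the only critical point is u = 7/3.
R''(7/3) has the same sign as -3 < 0, so this is a local maximum.
R(7/3) = (3)·e^(-7/3) ≈ 0.2909.

0.2909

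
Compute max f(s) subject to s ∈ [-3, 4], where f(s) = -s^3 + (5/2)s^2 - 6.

The derivative is -3s^2 + 5s, which vanishes at s = 0 and s = 5/3.
Candidates: f(-3) = 87/2; f(0) = -6; f(5/3) = -199/54; f(4) = -30.
So the maximum is f(-3) = 87/2.

87/2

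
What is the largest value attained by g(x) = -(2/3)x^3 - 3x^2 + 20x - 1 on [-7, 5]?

The derivative is -2x^2 - 6x + 20, which vanishes at x = -5 and x = 2.
Evaluating at the critical points and endpoints: g(-7) = -178/3; g(-5) = -278/3; g(2) = 65/3; g(5) = -178/3.
Hence the absolute maximum is 65/3 at x = 2.

65/3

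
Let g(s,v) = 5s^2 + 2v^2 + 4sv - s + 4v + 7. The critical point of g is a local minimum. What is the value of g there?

∂g/∂s = 10s + 4v - 1 = 0 and ∂g/∂v = 4s + 4v + 4 = 0, so (s, v) = (5/6, -11/6).
The Hessian has g_{ss} = 10, g_{vv} = 4, g_{sv} = 4, giving D = 24 > 0 with g_{ss} > 0, so the point is a local minimum.
g(5/6, -11/6) = 35/12.

35/12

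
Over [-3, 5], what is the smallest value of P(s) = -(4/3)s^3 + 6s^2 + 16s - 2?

P'(s) = -4s^2 + 12s + 16, which vanishes at s = -1 and s = 4.
Evaluating at the critical points and endpoints: P(-3) = 40, P(-1) = -32/3, P(4) = 218/3, P(5) = 184/3.
So the minimum is P(-1) = -32/3.

-32/3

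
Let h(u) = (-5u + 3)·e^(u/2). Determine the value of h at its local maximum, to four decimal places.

4.9659

Differentiating with the product rule gives h'(u) = (-(5/2)u - 7/2)·e^(u/2). Since e^(u/2) > 0, the only critical point is u = -7/5.
h''(-7/5) has the same sign as -5/2 < 0, so this is a local maximum.
h(-7/5) = (10)·e^(-7/10) ≈ 4.9659.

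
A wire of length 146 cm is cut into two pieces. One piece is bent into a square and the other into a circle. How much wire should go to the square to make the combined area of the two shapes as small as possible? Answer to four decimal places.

81.7745

Let x be the length used for the square. Square side x/4; circle radius (146−x)/(2π).
A(x) = (x/4)² + π·((146−x)/(2π))² = x²/16 + (146−x)²/(4π) for 0 ≤ x ≤ 146. A'(x) = x/8 − (146−x)/(2π) = 0 gives x = 4·146/(π+4) ≈ 81.7745.
A'' = 1/8 + 1/(2π) > 0, so this gives the minimum combined area; x ≈ 81.7745 cm to the square.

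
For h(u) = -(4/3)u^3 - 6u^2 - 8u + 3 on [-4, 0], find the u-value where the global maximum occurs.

-4

The derivative is -4u^2 - 12u - 8, which vanishes at u = -2 and u = -1.
Evaluating at the critical points and endpoints: h(-4) = 73/3,  h(-2) = 17/3,  h(-1) = 19/3,  h(0) = 3.
Hence the absolute maximum is 73/3 at u = -4.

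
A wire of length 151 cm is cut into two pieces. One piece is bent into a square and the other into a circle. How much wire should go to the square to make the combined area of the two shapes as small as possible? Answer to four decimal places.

Let x be the length used for the square. Square side x/4; circle radius (151−x)/(2π).
A(x) = (x/4)² + π·((151−x)/(2π))² = x²/16 + (151−x)²/(4π) for 0 ≤ x ≤ 151. A'(x) = x/8 − (151−x)/(2π) = 0 gives x = 4·151/(π+4) ≈ 84.5750.
A'' = 1/8 + 1/(2π) > 0, so this gives the minimum combined area; x ≈ 84.5750 cm to the square.

84.5750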